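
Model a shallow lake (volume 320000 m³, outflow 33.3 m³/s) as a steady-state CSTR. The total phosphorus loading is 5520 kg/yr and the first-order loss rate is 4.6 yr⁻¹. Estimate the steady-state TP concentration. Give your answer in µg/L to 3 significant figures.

5.25 µg/L

Outflow Q = 33.3 m³/s × 3.156e+07 s/yr = 1.051e+09 m³/yr.
Steady-state CSTR mass balance: W = Q·C + k·V·C, so C = W/(Q + kV).
Q + kV = 1.051e+09 + 4.6·320000 = 1.052e+09 m³/yr.
C = 5520/1.052e+09 = 5.245e-06 kg/m³ = 0.005245 mg/L = 5.245 µg/L.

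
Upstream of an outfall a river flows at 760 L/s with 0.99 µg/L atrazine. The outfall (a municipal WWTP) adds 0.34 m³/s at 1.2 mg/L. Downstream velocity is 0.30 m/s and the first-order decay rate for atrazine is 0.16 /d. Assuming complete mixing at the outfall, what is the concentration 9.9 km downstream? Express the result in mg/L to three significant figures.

760 L/s = 0.76 m³/s.
0.99 µg/L = 0.00099 mg/L.
After complete mixing, C₀ = (0.34·1.2 + 0.76·0.00099) / 1.1 = 0.3716 mg/L.
Travel time t = 9900 m / 0.30 m/s = 3.3e+04 s = 0.3819 d.
C = 0.3716·exp(−0.16·0.3819) = 0.3716·0.9407 = 0.3496 mg/L.

0.350 mg/L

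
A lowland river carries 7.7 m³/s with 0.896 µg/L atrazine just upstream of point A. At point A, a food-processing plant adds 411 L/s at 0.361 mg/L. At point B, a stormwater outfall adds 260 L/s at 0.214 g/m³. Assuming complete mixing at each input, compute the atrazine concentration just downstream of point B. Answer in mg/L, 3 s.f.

0.0252 mg/L

0.896 µg/L = 0.000896 mg/L.
411 L/s = 0.411 m³/s.
After input A: C = (7.7·0.000896 + 0.411·0.361) / 8.111 = 0.01914 mg/L.
260 L/s = 0.26 m³/s.
After input B: C = (8.111·0.01914 + 0.26·0.214) / 8.371 = 0.0252 mg/L.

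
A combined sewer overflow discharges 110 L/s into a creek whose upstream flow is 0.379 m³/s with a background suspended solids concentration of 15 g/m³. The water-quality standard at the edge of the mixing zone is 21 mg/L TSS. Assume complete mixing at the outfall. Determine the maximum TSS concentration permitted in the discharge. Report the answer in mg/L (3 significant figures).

110 L/s = 0.11 m³/s.
Mass balance: 21·0.489 = 0.11·Cₑ + 0.379·15.
Cₑ = (10.27 − 5.685) / 0.11 = 41.67 mg/L.

41.7 mg/L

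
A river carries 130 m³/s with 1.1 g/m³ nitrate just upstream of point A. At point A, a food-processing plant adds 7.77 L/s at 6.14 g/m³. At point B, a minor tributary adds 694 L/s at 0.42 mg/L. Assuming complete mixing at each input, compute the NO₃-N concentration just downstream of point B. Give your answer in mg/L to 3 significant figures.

1.10 mg/L

7.77 L/s = 0.00777 m³/s.
After input A: C = (130·1.1 + 0.00777·6.14) / 130 = 1.1 mg/L.
694 L/s = 0.694 m³/s.
After input B: C = (130·1.1 + 0.694·0.42) / 130.7 = 1.097 mg/L.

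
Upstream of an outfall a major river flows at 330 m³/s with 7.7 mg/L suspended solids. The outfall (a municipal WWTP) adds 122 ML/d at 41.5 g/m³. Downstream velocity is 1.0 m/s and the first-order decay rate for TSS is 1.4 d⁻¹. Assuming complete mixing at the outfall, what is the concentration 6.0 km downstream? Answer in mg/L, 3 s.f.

7.12 mg/L

122 ML/d = 1.412 m³/s.
After complete mixing, C₀ = (1.412·41.5 + 330·7.7) / 331.4 = 7.844 mg/L.
Travel time t = 6000 m / 1.0 m/s = 6000 s = 0.06944 d.
C = 7.844·exp(−1.4·0.06944) = 7.844·0.9074 = 7.117 mg/L.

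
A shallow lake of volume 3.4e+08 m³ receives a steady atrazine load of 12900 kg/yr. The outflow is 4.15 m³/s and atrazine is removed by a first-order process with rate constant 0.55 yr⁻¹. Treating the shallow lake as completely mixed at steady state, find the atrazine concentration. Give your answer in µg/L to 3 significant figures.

40.6 µg/L

Outflow Q = 4.15 m³/s × 3.156e+07 s/yr = 1.31e+08 m³/yr.
Steady-state CSTR mass balance: W = Q·C + k·V·C, so C = W/(Q + kV).
Q + kV = 1.31e+08 + 0.55·3.4e+08 = 3.18e+08 m³/yr.
C = 12900/3.18e+08 = 4.057e-05 kg/m³ = 0.04057 mg/L = 40.57 µg/L.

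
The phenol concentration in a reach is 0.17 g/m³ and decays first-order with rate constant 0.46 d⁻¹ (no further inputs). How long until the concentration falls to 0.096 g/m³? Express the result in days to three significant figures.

1.24 d

t = ln(C₀/C)/k = ln(0.17/0.096)/0.46 = 0.5715/0.46 = 1.242 d.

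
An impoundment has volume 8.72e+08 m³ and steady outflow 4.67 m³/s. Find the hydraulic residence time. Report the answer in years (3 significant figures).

Q = 4.67 m³/s × 3.156e+07 s/yr = 1.474e+08 m³/yr.
Hydraulic residence time τ = V/Q = 8.72e+08/1.474e+08 = 5.917 yr.

5.92 yr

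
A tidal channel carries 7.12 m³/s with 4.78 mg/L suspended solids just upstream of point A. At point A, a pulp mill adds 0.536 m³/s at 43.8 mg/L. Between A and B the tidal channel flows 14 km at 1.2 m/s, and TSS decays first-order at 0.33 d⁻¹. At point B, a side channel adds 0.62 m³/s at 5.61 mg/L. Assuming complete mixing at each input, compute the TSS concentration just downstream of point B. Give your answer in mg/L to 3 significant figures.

After input A: C = (7.12·4.78 + 0.536·43.8) / 7.656 = 7.512 mg/L.
Over the 14 km reach to input B (t = 1.167e+04 s = 0.135 d), decay gives C = 7.512·exp(−0.33·0.135) = 7.184 mg/L.
After input B: C = (7.656·7.184 + 0.62·5.61) / 8.276 = 7.066 mg/L.

7.07 mg/L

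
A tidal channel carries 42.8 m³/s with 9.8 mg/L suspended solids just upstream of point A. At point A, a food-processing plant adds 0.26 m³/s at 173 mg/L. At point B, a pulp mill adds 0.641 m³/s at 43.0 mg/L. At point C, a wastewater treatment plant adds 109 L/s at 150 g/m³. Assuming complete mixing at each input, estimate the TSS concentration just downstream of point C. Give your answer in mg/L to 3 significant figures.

After input A: C = (42.8·9.8 + 0.26·173) / 43.06 = 10.79 mg/L.
After input B: C = (43.06·10.79 + 0.641·43) / 43.7 = 11.26 mg/L.
109 L/s = 0.109 m³/s.
After input C: C = (43.7·11.26 + 0.109·150) / 43.81 = 11.6 mg/L.

11.6 mg/L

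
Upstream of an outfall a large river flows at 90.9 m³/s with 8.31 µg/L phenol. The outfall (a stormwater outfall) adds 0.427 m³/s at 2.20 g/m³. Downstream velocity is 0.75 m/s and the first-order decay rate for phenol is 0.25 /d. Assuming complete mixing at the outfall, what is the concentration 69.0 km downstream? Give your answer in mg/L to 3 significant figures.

0.0142 mg/L

8.31 µg/L = 0.00831 mg/L.
After complete mixing, C₀ = (0.427·2.2 + 90.9·0.00831) / 91.33 = 0.01856 mg/L.
Travel time t = 6.9e+04 m / 0.75 m/s = 9.2e+04 s = 1.065 d.
C = 0.01856·exp(−0.25·1.065) = 0.01856·0.7663 = 0.01422 mg/L.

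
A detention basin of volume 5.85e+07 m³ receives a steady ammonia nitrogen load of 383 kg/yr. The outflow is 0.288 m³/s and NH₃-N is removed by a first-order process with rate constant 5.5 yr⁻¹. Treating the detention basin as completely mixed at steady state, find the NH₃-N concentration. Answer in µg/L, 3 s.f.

Outflow Q = 0.288 m³/s × 3.156e+07 s/yr = 9.089e+06 m³/yr.
Steady-state CSTR mass balance: W = Q·C + k·V·C, so C = W/(Q + kV).
Q + kV = 9.089e+06 + 5.5·5.85e+07 = 3.308e+08 m³/yr.
C = 383/3.308e+08 = 1.158e-06 kg/m³ = 0.001158 mg/L = 1.158 µg/L.

1.16 µg/L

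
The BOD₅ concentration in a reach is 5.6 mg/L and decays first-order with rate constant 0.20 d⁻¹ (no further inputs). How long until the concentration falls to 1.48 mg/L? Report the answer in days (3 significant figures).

t = ln(C₀/C)/k = ln(5.6/1.48)/0.20 = 1.331/0.20 = 6.654 d.

6.65 d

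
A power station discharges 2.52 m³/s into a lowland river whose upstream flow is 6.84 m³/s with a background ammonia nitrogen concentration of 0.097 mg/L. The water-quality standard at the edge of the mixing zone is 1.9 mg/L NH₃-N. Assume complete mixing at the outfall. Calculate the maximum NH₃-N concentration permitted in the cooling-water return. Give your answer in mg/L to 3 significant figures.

6.79 mg/L

Mass balance: 1.9·9.36 = 2.52·Cₑ + 6.84·0.097.
Cₑ = (17.78 − 0.6635) / 2.52 = 6.794 mg/L.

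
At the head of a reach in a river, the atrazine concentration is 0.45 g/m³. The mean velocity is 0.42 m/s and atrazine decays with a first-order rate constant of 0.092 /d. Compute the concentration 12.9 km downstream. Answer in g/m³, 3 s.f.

Travel time t = 12.9 km / 0.42 m/s = 1.29e+04/0.42 = 3.071e+04 s = 0.3555 d.
First-order decay: C = 0.45·exp(−0.092·0.3555) = 0.45·0.9678 = 0.4355 g/m³.

0.436 g/m³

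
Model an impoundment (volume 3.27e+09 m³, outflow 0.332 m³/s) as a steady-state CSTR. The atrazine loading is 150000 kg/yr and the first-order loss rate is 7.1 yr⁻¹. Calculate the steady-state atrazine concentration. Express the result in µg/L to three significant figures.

6.46 µg/L

Outflow Q = 0.332 m³/s × 3.156e+07 s/yr = 1.048e+07 m³/yr.
Steady-state CSTR mass balance: W = Q·C + k·V·C, so C = W/(Q + kV).
Q + kV = 1.048e+07 + 7.1·3.27e+09 = 2.323e+10 m³/yr.
C = 150000/2.323e+10 = 6.458e-06 kg/m³ = 0.006458 mg/L = 6.458 µg/L.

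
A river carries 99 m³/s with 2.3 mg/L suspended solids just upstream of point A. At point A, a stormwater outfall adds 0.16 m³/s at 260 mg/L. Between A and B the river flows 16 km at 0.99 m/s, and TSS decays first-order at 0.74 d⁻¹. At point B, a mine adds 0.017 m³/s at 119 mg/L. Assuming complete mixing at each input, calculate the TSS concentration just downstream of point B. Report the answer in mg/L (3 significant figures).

2.38 mg/L

After input A: C = (99·2.3 + 0.16·260) / 99.16 = 2.716 mg/L.
Over the 16 km reach to input B (t = 1.616e+04 s = 0.1871 d), decay gives C = 2.716·exp(−0.74·0.1871) = 2.365 mg/L.
After input B: C = (99.16·2.365 + 0.017·119) / 99.18 = 2.385 mg/L.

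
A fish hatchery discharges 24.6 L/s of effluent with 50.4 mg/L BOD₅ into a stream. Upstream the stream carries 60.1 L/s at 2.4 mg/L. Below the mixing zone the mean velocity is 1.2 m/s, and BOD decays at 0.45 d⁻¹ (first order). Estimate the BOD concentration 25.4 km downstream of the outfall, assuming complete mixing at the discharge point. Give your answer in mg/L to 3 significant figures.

14.6 mg/L

24.6 L/s = 0.0246 m³/s.
60.1 L/s = 0.0601 m³/s.
After complete mixing, C₀ = (0.0246·50.4 + 0.0601·2.4) / 0.0847 = 16.34 mg/L.
Travel time t = 2.54e+04 m / 1.2 m/s = 2.117e+04 s = 0.245 d.
C = 16.34·exp(−0.45·0.245) = 16.34·0.8956 = 14.64 mg/L.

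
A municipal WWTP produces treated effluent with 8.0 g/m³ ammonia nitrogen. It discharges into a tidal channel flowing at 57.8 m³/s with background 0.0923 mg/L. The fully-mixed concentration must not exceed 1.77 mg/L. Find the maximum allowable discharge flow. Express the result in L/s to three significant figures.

Mass balance at complete mixing: C_std·(Q_w + Q_r) = Q_w·C_e + Q_r·C_b.
Rearranging, Q_w = Q_r·(C_std − C_b)/(C_e − C_std) = 57.8·(1.77 − 0.0923) / (8 − 1.77) = 15.57 m³/s.
= 1.557e+04 L/s.

15600 L/s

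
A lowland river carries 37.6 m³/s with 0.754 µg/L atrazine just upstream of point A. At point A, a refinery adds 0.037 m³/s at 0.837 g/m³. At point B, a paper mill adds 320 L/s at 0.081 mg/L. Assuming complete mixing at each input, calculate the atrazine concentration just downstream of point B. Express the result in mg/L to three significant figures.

0.00225 mg/L

0.754 µg/L = 0.000754 mg/L.
After input A: C = (37.6·0.000754 + 0.037·0.837) / 37.64 = 0.001576 mg/L.
320 L/s = 0.32 m³/s.
After input B: C = (37.64·0.001576 + 0.32·0.081) / 37.96 = 0.002246 mg/L.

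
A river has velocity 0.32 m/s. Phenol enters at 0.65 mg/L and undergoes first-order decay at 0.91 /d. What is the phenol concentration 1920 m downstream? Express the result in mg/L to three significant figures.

0.610 mg/L

Travel time t = 1920 m / 0.32 m/s = 1920/0.32 = 6000 s = 0.06944 d.
First-order decay: C = 0.65·exp(−0.91·0.06944) = 0.65·0.9388 = 0.6102 mg/L.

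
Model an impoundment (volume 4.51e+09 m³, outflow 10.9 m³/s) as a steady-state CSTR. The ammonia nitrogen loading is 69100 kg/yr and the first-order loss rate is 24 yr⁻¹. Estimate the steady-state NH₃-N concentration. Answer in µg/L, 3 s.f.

0.636 µg/L

Outflow Q = 10.9 m³/s × 3.156e+07 s/yr = 3.44e+08 m³/yr.
Steady-state CSTR mass balance: W = Q·C + k·V·C, so C = W/(Q + kV).
Q + kV = 3.44e+08 + 24·4.51e+09 = 1.086e+11 m³/yr.
C = 69100/1.086e+11 = 6.364e-07 kg/m³ = 0.0006364 mg/L = 0.6364 µg/L.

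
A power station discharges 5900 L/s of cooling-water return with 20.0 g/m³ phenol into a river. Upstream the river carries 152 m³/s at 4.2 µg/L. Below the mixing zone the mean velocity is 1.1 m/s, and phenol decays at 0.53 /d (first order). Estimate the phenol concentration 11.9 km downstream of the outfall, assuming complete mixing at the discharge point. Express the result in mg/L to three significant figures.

0.703 mg/L

5900 L/s = 5.9 m³/s.
4.2 µg/L = 0.0042 mg/L.
After complete mixing, C₀ = (5.9·20 + 152·0.0042) / 157.9 = 0.7514 mg/L.
Travel time t = 1.19e+04 m / 1.1 m/s = 1.082e+04 s = 0.1252 d.
C = 0.7514·exp(−0.53·0.1252) = 0.7514·0.9358 = 0.7031 mg/L.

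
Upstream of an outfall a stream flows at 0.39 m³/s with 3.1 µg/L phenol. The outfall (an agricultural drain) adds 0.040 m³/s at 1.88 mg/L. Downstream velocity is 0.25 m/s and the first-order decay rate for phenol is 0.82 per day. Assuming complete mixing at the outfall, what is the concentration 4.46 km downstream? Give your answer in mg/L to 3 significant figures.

3.1 µg/L = 0.0031 mg/L.
After complete mixing, C₀ = (0.04·1.88 + 0.39·0.0031) / 0.43 = 0.1777 mg/L.
Travel time t = 4460 m / 0.25 m/s = 1.784e+04 s = 0.2065 d.
C = 0.1777·exp(−0.82·0.2065) = 0.1777·0.8442 = 0.15 mg/L.

0.150 mg/L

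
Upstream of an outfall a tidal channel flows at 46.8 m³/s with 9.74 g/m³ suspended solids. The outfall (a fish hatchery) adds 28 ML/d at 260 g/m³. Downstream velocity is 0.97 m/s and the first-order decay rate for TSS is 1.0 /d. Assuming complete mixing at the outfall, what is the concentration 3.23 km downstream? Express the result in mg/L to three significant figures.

11.0 mg/L

28 ML/d = 0.3241 m³/s.
After complete mixing, C₀ = (0.3241·260 + 46.8·9.74) / 47.12 = 11.46 mg/L.
Travel time t = 3230 m / 0.97 m/s = 3330 s = 0.03854 d.
C = 11.46·exp(−1.0·0.03854) = 11.46·0.9622 = 11.03 mg/L.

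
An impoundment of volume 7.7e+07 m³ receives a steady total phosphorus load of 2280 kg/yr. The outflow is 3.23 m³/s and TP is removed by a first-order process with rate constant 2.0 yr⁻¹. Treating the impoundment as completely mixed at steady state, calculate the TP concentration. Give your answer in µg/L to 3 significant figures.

8.91 µg/L

Outflow Q = 3.23 m³/s × 3.156e+07 s/yr = 1.019e+08 m³/yr.
Steady-state CSTR mass balance: W = Q·C + k·V·C, so C = W/(Q + kV).
Q + kV = 1.019e+08 + 2.0·7.7e+07 = 2.559e+08 m³/yr.
C = 2280/2.559e+08 = 8.909e-06 kg/m³ = 0.008909 mg/L = 8.909 µg/L.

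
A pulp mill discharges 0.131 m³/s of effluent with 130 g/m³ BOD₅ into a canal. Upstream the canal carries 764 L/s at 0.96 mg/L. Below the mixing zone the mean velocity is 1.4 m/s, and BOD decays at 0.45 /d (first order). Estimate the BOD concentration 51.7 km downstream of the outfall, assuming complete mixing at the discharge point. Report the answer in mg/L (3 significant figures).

16.4 mg/L

764 L/s = 0.764 m³/s.
After complete mixing, C₀ = (0.131·130 + 0.764·0.96) / 0.895 = 19.85 mg/L.
Travel time t = 5.17e+04 m / 1.4 m/s = 3.693e+04 s = 0.4274 d.
C = 19.85·exp(−0.45·0.4274) = 19.85·0.825 = 16.37 mg/L.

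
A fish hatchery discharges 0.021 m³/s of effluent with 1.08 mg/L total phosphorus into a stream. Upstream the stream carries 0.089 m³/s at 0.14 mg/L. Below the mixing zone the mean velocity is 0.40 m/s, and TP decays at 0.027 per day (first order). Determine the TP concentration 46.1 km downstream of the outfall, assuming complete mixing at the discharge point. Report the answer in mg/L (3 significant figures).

After complete mixing, C₀ = (0.021·1.08 + 0.089·0.14) / 0.11 = 0.3195 mg/L.
Travel time t = 4.61e+04 m / 0.40 m/s = 1.152e+05 s = 1.334 d.
C = 0.3195·exp(−0.027·1.334) = 0.3195·0.9646 = 0.3082 mg/L.

0.308 mg/L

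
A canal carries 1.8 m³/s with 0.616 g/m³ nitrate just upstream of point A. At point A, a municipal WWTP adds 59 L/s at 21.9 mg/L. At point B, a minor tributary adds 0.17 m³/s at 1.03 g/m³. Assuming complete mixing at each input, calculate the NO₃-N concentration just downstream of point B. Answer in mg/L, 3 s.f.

59 L/s = 0.059 m³/s.
After input A: C = (1.8·0.616 + 0.059·21.9) / 1.859 = 1.292 mg/L.
After input B: C = (1.859·1.292 + 0.17·1.03) / 2.029 = 1.27 mg/L.

1.27 mg/L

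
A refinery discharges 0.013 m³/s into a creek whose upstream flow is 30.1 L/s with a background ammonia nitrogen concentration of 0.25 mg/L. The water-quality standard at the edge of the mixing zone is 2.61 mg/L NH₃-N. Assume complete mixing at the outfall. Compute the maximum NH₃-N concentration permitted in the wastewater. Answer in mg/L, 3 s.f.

30.1 L/s = 0.0301 m³/s.
Mass balance: 2.61·0.0431 = 0.013·Cₑ + 0.0301·0.25.
Cₑ = (0.1125 − 0.007525) / 0.013 = 8.074 mg/L.

8.07 mg/L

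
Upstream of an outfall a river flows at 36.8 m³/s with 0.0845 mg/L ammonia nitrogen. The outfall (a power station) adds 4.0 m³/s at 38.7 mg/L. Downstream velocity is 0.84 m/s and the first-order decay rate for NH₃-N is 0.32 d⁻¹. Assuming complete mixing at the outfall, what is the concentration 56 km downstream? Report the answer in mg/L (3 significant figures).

3.02 mg/L

After complete mixing, C₀ = (4·38.7 + 36.8·0.0845) / 40.8 = 3.87 mg/L.
Travel time t = 5.6e+04 m / 0.84 m/s = 6.667e+04 s = 0.7716 d.
C = 3.87·exp(−0.32·0.7716) = 3.87·0.7812 = 3.024 mg/L.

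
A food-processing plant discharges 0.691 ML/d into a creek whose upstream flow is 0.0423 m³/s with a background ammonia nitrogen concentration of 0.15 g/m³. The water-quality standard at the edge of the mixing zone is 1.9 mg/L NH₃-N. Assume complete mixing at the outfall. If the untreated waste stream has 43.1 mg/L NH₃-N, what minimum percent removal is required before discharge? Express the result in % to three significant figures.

0.691 ML/d = 0.007998 m³/s.
Mass balance: 1.9·0.0503 = 0.007998·Cₑ + 0.0423·0.15.
Cₑ = (0.09557 − 0.006345) / 0.007998 = 11.16 mg/L.
Required removal = 1 − 11.16/43.1 = 74.12 %.

74.1 %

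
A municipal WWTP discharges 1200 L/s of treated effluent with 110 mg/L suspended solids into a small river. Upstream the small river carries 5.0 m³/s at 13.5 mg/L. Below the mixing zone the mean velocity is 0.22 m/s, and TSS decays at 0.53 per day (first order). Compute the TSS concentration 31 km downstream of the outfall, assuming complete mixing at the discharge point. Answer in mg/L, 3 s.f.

1200 L/s = 1.2 m³/s.
After complete mixing, C₀ = (1.2·110 + 5·13.5) / 6.2 = 32.18 mg/L.
Travel time t = 3.1e+04 m / 0.22 m/s = 1.409e+05 s = 1.631 d.
C = 32.18·exp(−0.53·1.631) = 32.18·0.4213 = 13.56 mg/L.

13.6 mg/L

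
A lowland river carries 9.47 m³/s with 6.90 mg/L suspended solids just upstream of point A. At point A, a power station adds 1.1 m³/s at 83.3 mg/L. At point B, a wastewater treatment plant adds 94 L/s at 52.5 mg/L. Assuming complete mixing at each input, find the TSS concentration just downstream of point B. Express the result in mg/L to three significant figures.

After input A: C = (9.47·6.9 + 1.1·83.3) / 10.57 = 14.85 mg/L.
94 L/s = 0.094 m³/s.
After input B: C = (10.57·14.85 + 0.094·52.5) / 10.66 = 15.18 mg/L.

15.2 mg/L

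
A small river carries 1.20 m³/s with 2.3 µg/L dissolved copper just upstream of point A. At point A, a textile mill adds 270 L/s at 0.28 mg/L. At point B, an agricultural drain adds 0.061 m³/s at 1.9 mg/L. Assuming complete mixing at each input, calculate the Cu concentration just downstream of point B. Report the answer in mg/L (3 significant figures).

2.3 µg/L = 0.0023 mg/L.
270 L/s = 0.27 m³/s.
After input A: C = (1.2·0.0023 + 0.27·0.28) / 1.47 = 0.05331 mg/L.
After input B: C = (1.47·0.05331 + 0.061·1.9) / 1.531 = 0.1269 mg/L.

0.127 mg/L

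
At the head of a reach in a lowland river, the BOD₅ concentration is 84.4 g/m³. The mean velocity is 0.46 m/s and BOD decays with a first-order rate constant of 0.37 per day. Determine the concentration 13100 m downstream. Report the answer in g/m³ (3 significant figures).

74.7 g/m³

Travel time t = 13100 m / 0.46 m/s = 1.31e+04/0.46 = 2.848e+04 s = 0.3296 d.
First-order decay: C = 84.4·exp(−0.37·0.3296) = 84.4·0.8852 = 74.71 g/m³.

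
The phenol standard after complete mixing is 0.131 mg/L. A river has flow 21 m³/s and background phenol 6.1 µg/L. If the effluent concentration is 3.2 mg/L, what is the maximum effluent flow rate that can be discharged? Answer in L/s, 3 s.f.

6.1 µg/L = 0.0061 mg/L.
Mass balance at complete mixing: C_std·(Q_w + Q_r) = Q_w·C_e + Q_r·C_b.
Rearranging, Q_w = Q_r·(C_std − C_b)/(C_e − C_std) = 21·(0.131 − 0.0061) / (3.2 − 0.131) = 0.8546 m³/s.
= 854.6 L/s.

855 L/s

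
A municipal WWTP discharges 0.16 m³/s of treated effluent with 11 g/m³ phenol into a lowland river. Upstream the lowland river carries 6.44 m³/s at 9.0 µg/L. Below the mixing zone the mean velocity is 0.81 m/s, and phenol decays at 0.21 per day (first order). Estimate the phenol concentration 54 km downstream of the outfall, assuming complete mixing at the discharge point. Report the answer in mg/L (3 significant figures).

9.0 µg/L = 0.009 mg/L.
After complete mixing, C₀ = (0.16·11 + 6.44·0.009) / 6.6 = 0.2754 mg/L.
Travel time t = 5.4e+04 m / 0.81 m/s = 6.667e+04 s = 0.7716 d.
C = 0.2754·exp(−0.21·0.7716) = 0.2754·0.8504 = 0.2342 mg/L.

0.234 mg/L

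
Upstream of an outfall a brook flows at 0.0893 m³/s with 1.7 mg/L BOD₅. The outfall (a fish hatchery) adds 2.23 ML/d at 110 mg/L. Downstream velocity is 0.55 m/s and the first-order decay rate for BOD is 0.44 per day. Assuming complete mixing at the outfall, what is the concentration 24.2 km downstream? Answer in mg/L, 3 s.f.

2.23 ML/d = 0.02581 m³/s.
After complete mixing, C₀ = (0.02581·110 + 0.0893·1.7) / 0.1151 = 25.98 mg/L.
Travel time t = 2.42e+04 m / 0.55 m/s = 4.4e+04 s = 0.5093 d.
C = 25.98·exp(−0.44·0.5093) = 25.98·0.7993 = 20.77 mg/L.

20.8 mg/L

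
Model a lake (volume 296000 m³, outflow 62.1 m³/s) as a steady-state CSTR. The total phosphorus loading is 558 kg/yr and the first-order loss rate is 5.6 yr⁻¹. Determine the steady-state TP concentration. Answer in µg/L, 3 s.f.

0.284 µg/L

Outflow Q = 62.1 m³/s × 3.156e+07 s/yr = 1.96e+09 m³/yr.
Steady-state CSTR mass balance: W = Q·C + k·V·C, so C = W/(Q + kV).
Q + kV = 1.96e+09 + 5.6·296000 = 1.961e+09 m³/yr.
C = 558/1.961e+09 = 2.845e-07 kg/m³ = 0.0002845 mg/L = 0.2845 µg/L.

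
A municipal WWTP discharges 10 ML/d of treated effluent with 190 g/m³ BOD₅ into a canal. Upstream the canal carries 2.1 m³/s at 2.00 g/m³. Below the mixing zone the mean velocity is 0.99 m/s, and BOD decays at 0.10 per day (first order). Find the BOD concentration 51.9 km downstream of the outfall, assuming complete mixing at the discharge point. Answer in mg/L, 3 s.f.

11.1 mg/L

10 ML/d = 0.1157 m³/s.
After complete mixing, C₀ = (0.1157·190 + 2.1·2) / 2.216 = 11.82 mg/L.
Travel time t = 5.19e+04 m / 0.99 m/s = 5.242e+04 s = 0.6068 d.
C = 11.82·exp(−0.10·0.6068) = 11.82·0.9411 = 11.12 mg/L.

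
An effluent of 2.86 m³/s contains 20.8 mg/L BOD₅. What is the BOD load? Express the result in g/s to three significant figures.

Mass flux = Q·C = 2.86 m³/s × 20.8 g/m³ = 59.49 g/s.

59.5 g/s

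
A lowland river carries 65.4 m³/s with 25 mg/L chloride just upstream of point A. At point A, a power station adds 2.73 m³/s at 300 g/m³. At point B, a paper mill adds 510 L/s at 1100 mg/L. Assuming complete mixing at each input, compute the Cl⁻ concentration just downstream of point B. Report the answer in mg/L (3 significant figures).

43.9 mg/L

After input A: C = (65.4·25 + 2.73·300) / 68.13 = 36.02 mg/L.
510 L/s = 0.51 m³/s.
After input B: C = (68.13·36.02 + 0.51·1100) / 68.64 = 43.92 mg/L.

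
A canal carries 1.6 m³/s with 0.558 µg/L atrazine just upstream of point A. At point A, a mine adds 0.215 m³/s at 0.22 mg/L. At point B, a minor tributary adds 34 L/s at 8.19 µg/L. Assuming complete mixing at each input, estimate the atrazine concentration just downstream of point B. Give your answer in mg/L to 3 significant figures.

0.558 µg/L = 0.000558 mg/L.
After input A: C = (1.6·0.000558 + 0.215·0.22) / 1.815 = 0.02655 mg/L.
34 L/s = 0.034 m³/s.
8.19 µg/L = 0.00819 mg/L.
After input B: C = (1.815·0.02655 + 0.034·0.00819) / 1.849 = 0.02621 mg/L.

0.0262 mg/L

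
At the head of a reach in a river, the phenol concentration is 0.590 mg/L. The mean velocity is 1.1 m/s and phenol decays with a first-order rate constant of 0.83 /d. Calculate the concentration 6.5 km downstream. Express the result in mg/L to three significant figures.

0.557 mg/L

Travel time t = 6.5 km / 1.1 m/s = 6500/1.1 = 5909 s = 0.06839 d.
First-order decay: C = 0.590·exp(−0.83·0.06839) = 0.590·0.9448 = 0.5574 mg/L.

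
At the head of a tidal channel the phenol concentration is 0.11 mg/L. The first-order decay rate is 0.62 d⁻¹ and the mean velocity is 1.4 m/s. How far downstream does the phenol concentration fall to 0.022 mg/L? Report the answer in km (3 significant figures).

From C = C₀·e^(−kt), t = ln(C₀/C)/k = ln(0.11/0.022)/0.62 = 1.609/0.62 = 2.596 d.
Distance = v·t = 1.4 m/s × 2.243e+05 s = 3.14e+05 m = 314 km.

314 km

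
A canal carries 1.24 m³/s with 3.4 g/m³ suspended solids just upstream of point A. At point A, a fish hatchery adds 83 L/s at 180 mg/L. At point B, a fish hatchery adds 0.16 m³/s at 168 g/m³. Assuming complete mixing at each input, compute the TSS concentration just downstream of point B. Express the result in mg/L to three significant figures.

83 L/s = 0.083 m³/s.
After input A: C = (1.24·3.4 + 0.083·180) / 1.323 = 14.48 mg/L.
After input B: C = (1.323·14.48 + 0.16·168) / 1.483 = 31.04 mg/L.

31.0 mg/L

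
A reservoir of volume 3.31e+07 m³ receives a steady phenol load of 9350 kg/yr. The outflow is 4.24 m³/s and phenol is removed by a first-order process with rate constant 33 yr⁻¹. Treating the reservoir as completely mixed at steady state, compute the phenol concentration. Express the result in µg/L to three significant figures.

7.63 µg/L

Outflow Q = 4.24 m³/s × 3.156e+07 s/yr = 1.338e+08 m³/yr.
Steady-state CSTR mass balance: W = Q·C + k·V·C, so C = W/(Q + kV).
Q + kV = 1.338e+08 + 33·3.31e+07 = 1.226e+09 m³/yr.
C = 9350/1.226e+09 = 7.626e-06 kg/m³ = 0.007626 mg/L = 7.626 µg/L.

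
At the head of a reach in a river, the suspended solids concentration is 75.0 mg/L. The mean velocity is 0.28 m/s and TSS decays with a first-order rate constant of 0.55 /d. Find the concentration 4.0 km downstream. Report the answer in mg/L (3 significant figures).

Travel time t = 4.0 km / 0.28 m/s = 4000/0.28 = 1.429e+04 s = 0.1653 d.
First-order decay: C = 75.0·exp(−0.55·0.1653) = 75.0·0.9131 = 68.48 mg/L.

68.5 mg/L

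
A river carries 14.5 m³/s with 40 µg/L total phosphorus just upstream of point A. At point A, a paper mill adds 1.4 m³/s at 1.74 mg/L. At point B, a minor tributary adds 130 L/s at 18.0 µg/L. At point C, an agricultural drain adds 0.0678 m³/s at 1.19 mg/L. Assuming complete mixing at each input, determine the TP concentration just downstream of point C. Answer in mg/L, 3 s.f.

0.193 mg/L

40 µg/L = 0.04 mg/L.
After input A: C = (14.5·0.04 + 1.4·1.74) / 15.9 = 0.1897 mg/L.
130 L/s = 0.13 m³/s.
18.0 µg/L = 0.018 mg/L.
After input B: C = (15.9·0.1897 + 0.13·0.018) / 16.03 = 0.1883 mg/L.
After input C: C = (16.03·0.1883 + 0.0678·1.19) / 16.1 = 0.1925 mg/L.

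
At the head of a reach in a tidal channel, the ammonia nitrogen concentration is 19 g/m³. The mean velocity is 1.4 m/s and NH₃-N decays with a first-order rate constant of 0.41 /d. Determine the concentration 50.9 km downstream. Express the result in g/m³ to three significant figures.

Travel time t = 50.9 km / 1.4 m/s = 5.09e+04/1.4 = 3.636e+04 s = 0.4208 d.
First-order decay: C = 19·exp(−0.41·0.4208) = 19·0.8415 = 15.99 g/m³.

16.0 g/m³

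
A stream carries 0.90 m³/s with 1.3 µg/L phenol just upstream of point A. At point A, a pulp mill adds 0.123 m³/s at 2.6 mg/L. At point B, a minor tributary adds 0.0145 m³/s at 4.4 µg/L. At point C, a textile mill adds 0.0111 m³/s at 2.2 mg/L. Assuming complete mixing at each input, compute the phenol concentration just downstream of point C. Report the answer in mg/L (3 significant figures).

1.3 µg/L = 0.0013 mg/L.
After input A: C = (0.9·0.0013 + 0.123·2.6) / 1.023 = 0.3138 mg/L.
4.4 µg/L = 0.0044 mg/L.
After input B: C = (1.023·0.3138 + 0.0145·0.0044) / 1.038 = 0.3094 mg/L.
After input C: C = (1.038·0.3094 + 0.0111·2.2) / 1.049 = 0.3294 mg/L.

0.329 mg/L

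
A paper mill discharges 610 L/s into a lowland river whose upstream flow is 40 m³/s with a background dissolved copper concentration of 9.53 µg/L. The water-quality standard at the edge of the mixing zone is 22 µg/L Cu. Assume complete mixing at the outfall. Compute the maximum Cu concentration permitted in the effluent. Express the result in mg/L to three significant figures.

0.840 mg/L

610 L/s = 0.61 m³/s.
9.53 µg/L = 0.00953 mg/L.
22 µg/L = 0.022 mg/L.
Mass balance: 0.022·40.61 = 0.61·Cₑ + 40·0.00953.
Cₑ = (0.8934 − 0.3812) / 0.61 = 0.8397 mg/L.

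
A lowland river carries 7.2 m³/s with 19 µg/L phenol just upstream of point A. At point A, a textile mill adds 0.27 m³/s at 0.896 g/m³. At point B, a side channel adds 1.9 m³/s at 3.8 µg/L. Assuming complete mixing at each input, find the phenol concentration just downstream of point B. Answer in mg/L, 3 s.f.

19 µg/L = 0.019 mg/L.
After input A: C = (7.2·0.019 + 0.27·0.896) / 7.47 = 0.0507 mg/L.
3.8 µg/L = 0.0038 mg/L.
After input B: C = (7.47·0.0507 + 1.9·0.0038) / 9.37 = 0.04119 mg/L.

0.0412 mg/L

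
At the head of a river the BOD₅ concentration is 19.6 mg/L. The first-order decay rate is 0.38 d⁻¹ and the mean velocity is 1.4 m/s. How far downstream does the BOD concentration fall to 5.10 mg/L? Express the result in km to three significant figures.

429 km

From C = C₀·e^(−kt), t = ln(C₀/C)/k = ln(19.6/5.10)/0.38 = 1.346/0.38 = 3.543 d.
Distance = v·t = 1.4 m/s × 3.061e+05 s = 4.285e+05 m = 428.5 km.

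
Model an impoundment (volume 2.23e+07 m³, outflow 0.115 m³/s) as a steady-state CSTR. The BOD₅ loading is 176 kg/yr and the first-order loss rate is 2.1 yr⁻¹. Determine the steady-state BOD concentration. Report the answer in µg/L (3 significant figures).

3.49 µg/L

Outflow Q = 0.115 m³/s × 3.156e+07 s/yr = 3.629e+06 m³/yr.
Steady-state CSTR mass balance: W = Q·C + k·V·C, so C = W/(Q + kV).
Q + kV = 3.629e+06 + 2.1·2.23e+07 = 5.046e+07 m³/yr.
C = 176/5.046e+07 = 3.488e-06 kg/m³ = 0.003488 mg/L = 3.488 µg/L.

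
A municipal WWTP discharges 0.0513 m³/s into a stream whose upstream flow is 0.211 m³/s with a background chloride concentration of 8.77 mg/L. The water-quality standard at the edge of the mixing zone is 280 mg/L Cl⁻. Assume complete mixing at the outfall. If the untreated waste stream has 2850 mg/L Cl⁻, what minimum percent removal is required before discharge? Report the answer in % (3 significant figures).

Mass balance: 280·0.2623 = 0.0513·Cₑ + 0.211·8.77.
Cₑ = (73.44 − 1.85) / 0.0513 = 1396 mg/L.
Required removal = 1 − 1396/2850 = 51.03 %.

51.0 %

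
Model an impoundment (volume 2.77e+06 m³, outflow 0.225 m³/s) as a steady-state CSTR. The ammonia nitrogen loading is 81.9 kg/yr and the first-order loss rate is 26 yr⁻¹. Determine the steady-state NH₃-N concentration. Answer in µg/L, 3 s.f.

1.04 µg/L

Outflow Q = 0.225 m³/s × 3.156e+07 s/yr = 7.1e+06 m³/yr.
Steady-state CSTR mass balance: W = Q·C + k·V·C, so C = W/(Q + kV).
Q + kV = 7.1e+06 + 26·2.77e+06 = 7.912e+07 m³/yr.
C = 81.9/7.912e+07 = 1.035e-06 kg/m³ = 0.001035 mg/L = 1.035 µg/L.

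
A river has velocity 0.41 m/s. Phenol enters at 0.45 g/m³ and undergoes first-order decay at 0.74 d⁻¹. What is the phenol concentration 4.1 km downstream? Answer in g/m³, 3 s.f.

Travel time t = 4.1 km / 0.41 m/s = 4100/0.41 = 1e+04 s = 0.1157 d.
First-order decay: C = 0.45·exp(−0.74·0.1157) = 0.45·0.9179 = 0.4131 g/m³.

0.413 g/m³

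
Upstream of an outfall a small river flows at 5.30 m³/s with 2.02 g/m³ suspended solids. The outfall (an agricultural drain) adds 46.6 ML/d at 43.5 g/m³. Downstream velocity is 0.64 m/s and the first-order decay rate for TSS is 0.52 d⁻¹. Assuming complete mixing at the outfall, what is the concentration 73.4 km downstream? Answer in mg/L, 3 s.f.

46.6 ML/d = 0.5394 m³/s.
After complete mixing, C₀ = (0.5394·43.5 + 5.3·2.02) / 5.839 = 5.851 mg/L.
Travel time t = 7.34e+04 m / 0.64 m/s = 1.147e+05 s = 1.327 d.
C = 5.851·exp(−0.52·1.327) = 5.851·0.5015 = 2.934 mg/L.

2.93 mg/L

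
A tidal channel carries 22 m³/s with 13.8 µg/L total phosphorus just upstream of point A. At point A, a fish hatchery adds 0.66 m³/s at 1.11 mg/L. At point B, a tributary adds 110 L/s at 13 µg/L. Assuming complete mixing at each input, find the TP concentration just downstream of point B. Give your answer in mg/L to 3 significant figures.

13.8 µg/L = 0.0138 mg/L.
After input A: C = (22·0.0138 + 0.66·1.11) / 22.66 = 0.04573 mg/L.
110 L/s = 0.11 m³/s.
13 µg/L = 0.013 mg/L.
After input B: C = (22.66·0.04573 + 0.11·0.013) / 22.77 = 0.04557 mg/L.

0.0456 mg/L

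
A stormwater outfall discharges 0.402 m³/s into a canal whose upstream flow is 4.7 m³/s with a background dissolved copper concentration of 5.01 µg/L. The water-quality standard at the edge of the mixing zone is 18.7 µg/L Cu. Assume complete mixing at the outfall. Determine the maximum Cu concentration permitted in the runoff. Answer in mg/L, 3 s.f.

0.179 mg/L

5.01 µg/L = 0.00501 mg/L.
18.7 µg/L = 0.0187 mg/L.
Mass balance: 0.0187·5.102 = 0.402·Cₑ + 4.7·0.00501.
Cₑ = (0.09541 − 0.02355) / 0.402 = 0.1788 mg/L.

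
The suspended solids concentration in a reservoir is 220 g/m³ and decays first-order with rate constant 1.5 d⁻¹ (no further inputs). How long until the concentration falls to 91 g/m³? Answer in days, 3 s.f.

t = ln(C₀/C)/k = ln(220/91)/1.5 = 0.8828/1.5 = 0.5885 d.

0.589 d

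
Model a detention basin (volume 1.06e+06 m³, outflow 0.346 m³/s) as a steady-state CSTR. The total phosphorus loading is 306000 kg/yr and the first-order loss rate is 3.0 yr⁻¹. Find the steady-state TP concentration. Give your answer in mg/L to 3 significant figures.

21.7 mg/L

Outflow Q = 0.346 m³/s × 3.156e+07 s/yr = 1.092e+07 m³/yr.
Steady-state CSTR mass balance: W = Q·C + k·V·C, so C = W/(Q + kV).
Q + kV = 1.092e+07 + 3.0·1.06e+06 = 1.41e+07 m³/yr.
C = 306000/1.41e+07 = 0.0217 kg/m³ = 21.7 mg/L.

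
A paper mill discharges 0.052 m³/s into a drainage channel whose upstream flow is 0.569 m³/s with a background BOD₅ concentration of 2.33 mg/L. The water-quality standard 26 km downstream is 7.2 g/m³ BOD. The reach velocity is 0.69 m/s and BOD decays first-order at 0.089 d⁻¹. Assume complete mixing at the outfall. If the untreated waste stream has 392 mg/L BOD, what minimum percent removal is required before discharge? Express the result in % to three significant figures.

83.7 %

Travel time to the compliance point: t = 2.6e+04/0.69 = 3.768e+04 s = 0.4361 d; decay factor exp(−0.089·0.4361) = 0.9619.
So the concentration just after mixing may be at most 7.2/0.9619 = 7.485 mg/L.
Mass balance: 7.485·0.621 = 0.052·Cₑ + 0.569·2.33.
Cₑ = (4.648 − 1.326) / 0.052 = 63.89 mg/L.
Required removal = 1 − 63.89/392 = 83.7 %.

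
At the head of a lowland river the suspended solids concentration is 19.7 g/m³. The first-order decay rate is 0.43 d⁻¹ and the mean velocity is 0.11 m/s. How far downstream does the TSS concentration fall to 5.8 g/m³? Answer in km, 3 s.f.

From C = C₀·e^(−kt), t = ln(C₀/C)/k = ln(19.7/5.8)/0.43 = 1.223/0.43 = 2.844 d.
Distance = v·t = 0.11 m/s × 2.457e+05 s = 2.703e+04 m = 27.03 km.

27.0 km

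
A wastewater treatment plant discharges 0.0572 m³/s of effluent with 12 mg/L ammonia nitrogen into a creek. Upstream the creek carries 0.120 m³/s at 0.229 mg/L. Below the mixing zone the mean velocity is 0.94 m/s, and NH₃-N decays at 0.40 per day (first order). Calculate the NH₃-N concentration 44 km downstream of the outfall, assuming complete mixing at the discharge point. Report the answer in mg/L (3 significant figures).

3.24 mg/L

After complete mixing, C₀ = (0.0572·12 + 0.12·0.229) / 0.1772 = 4.029 mg/L.
Travel time t = 4.4e+04 m / 0.94 m/s = 4.681e+04 s = 0.5418 d.
C = 4.029·exp(−0.40·0.5418) = 4.029·0.8052 = 3.244 mg/L.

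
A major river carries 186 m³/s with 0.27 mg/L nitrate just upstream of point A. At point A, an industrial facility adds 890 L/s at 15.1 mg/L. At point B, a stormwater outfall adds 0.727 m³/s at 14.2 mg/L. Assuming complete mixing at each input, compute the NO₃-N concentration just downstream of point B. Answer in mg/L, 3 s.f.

0.394 mg/L

890 L/s = 0.89 m³/s.
After input A: C = (186·0.27 + 0.89·15.1) / 186.9 = 0.3406 mg/L.
After input B: C = (186.9·0.3406 + 0.727·14.2) / 187.6 = 0.3943 mg/L.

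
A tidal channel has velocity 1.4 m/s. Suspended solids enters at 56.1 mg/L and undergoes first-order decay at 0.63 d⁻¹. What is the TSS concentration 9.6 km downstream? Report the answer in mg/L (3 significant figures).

Travel time t = 9.6 km / 1.4 m/s = 9600/1.4 = 6857 s = 0.07937 d.
First-order decay: C = 56.1·exp(−0.63·0.07937) = 56.1·0.9512 = 53.36 mg/L.

53.4 mg/L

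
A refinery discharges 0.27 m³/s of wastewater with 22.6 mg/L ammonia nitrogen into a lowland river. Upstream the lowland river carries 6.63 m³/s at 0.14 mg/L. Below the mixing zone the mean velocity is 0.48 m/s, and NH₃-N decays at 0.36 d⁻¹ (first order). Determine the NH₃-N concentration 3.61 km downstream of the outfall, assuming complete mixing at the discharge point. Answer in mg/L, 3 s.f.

After complete mixing, C₀ = (0.27·22.6 + 6.63·0.14) / 6.9 = 1.019 mg/L.
Travel time t = 3610 m / 0.48 m/s = 7521 s = 0.08705 d.
C = 1.019·exp(−0.36·0.08705) = 1.019·0.9691 = 0.9874 mg/L.

0.987 mg/L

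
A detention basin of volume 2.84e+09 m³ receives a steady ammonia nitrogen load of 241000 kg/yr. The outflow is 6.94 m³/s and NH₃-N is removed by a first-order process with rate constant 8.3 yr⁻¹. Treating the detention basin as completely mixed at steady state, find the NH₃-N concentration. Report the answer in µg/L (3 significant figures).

Outflow Q = 6.94 m³/s × 3.156e+07 s/yr = 2.19e+08 m³/yr.
Steady-state CSTR mass balance: W = Q·C + k·V·C, so C = W/(Q + kV).
Q + kV = 2.19e+08 + 8.3·2.84e+09 = 2.379e+10 m³/yr.
C = 241000/2.379e+10 = 1.013e-05 kg/m³ = 0.01013 mg/L = 10.13 µg/L.

10.1 µg/L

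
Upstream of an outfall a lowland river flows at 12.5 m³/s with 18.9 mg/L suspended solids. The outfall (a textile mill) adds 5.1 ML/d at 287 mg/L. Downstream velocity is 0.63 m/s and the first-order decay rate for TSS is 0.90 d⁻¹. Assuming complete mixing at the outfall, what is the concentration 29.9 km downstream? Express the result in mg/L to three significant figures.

5.1 ML/d = 0.05903 m³/s.
After complete mixing, C₀ = (0.05903·287 + 12.5·18.9) / 12.56 = 20.16 mg/L.
Travel time t = 2.99e+04 m / 0.63 m/s = 4.746e+04 s = 0.5493 d.
C = 20.16·exp(−0.90·0.5493) = 20.16·0.6099 = 12.3 mg/L.

12.3 mg/L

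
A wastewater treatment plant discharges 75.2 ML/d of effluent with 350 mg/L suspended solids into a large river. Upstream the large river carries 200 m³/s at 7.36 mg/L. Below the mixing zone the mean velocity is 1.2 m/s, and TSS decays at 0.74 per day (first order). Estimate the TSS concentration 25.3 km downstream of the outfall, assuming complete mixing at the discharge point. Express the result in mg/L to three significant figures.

7.38 mg/L

75.2 ML/d = 0.8704 m³/s.
After complete mixing, C₀ = (0.8704·350 + 200·7.36) / 200.9 = 8.845 mg/L.
Travel time t = 2.53e+04 m / 1.2 m/s = 2.108e+04 s = 0.244 d.
C = 8.845·exp(−0.74·0.244) = 8.845·0.8348 = 7.383 mg/L.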